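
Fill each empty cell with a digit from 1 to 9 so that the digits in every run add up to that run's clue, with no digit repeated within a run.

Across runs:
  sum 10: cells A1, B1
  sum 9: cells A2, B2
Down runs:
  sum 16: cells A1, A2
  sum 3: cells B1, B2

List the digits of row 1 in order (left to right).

16 in 2 cells must be {7,9}; 3 in 2 cells must be {1,2}.
The 9 across and the 16 down share only 7, so A2 = 7.
B2 = 9 − 7 = 2 completes the 9 across.
A1 = 16 − 7 = 9 completes the 16 down.
B1 = 10 − 9 = 1 completes the 10 across.

9 1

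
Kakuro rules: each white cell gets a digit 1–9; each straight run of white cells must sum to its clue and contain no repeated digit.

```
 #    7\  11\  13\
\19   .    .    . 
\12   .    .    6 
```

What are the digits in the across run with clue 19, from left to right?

3 9 7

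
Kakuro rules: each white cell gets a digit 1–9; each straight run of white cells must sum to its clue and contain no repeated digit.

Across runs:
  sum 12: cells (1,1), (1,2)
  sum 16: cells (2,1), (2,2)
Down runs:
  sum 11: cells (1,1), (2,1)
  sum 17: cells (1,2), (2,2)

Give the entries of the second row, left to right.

7 9

16 in 2 cells must be {7,9}; 17 in 2 cells must be {8,9}.
The 16 across and the 17 down share only 9, so (2,2) = 9.
(1,2) = 17 − 9 = 8 completes the 17 down.
(2,1) = 16 − 9 = 7 completes the 16 across.
(1,1) = 12 − 8 = 4 completes the 12 across.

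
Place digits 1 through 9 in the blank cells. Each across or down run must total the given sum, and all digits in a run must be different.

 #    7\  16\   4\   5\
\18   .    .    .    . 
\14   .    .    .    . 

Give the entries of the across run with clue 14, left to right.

16 in 2 cells must be {7,9}; 4 in 2 cells must be {1,3}.
Only 7 fits R2C2 under both its across sum 14 and down sum 16.
Given what's placed, R2C3 must be 1 to fit the 14 across and 4 down.
R1C2 = 16 − 7 = 9 completes the 16 down.
R1C3 = 4 − 1 = 3 completes the 4 down.
No cell is forced outright now. R2C1 can only be 2 or 4 (the digits allowed by both its 14 across and its 7 down). If R2C1 = 4: then R1C1 would have to be in {1,2,4,5} for the 18 across but in {3} for the 7 down — contradiction. So R2C1 = 2.
R1C1 = 7 − 2 = 5 completes the 7 down.
R1C4 = 18 − 17 = 1 completes the 18 across.
R2C4 = 14 − 10 = 4 completes the 14 across.

2 7 1 4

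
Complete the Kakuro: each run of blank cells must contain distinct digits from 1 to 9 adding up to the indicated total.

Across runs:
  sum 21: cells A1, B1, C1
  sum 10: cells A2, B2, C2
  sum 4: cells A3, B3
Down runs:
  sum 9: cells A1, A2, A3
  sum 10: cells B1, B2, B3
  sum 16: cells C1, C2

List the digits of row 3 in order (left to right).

3, 1

4 in 2 cells must be {1,3}; 16 in 2 cells must be {7,9}.
Only 7 fits C2 under both its across sum 10 and down sum 16.
C1 = 16 − 7 = 9 completes the 16 down.
Nothing is forced directly, so branch on A1, whose candidates are 4 or 5. If A1 = 4: then B1 would have to be in {8} for the 21 across but in {1,2,3,4,5,6,7} for the 10 down — contradiction. So A1 = 5.
B1 = 21 − 14 = 7 completes the 21 across.
A2 = 1: the only remaining digit allowed by both the 10 across and the 9 down.
B2 = 10 − 8 = 2 completes the 10 across.
A3 = 9 − 6 = 3 completes the 9 down.
B3 = 4 − 3 = 1 completes the 4 across.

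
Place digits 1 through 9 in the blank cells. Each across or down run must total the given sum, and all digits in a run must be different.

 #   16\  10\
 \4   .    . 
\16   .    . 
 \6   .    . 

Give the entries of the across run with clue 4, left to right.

4 in 2 cells must be {1,3}; 16 in 2 cells must be {7,9}.
The 16 across and the 10 down share only 7, so R2C2 = 7.
Given what's placed, R1C2 must be 1 to fit the 4 across and 10 down.
R2C1 = 16 − 7 = 9 completes the 16 across.
R3C2 = 10 − 8 = 2 completes the 10 down.
R1C1 = 4 − 1 = 3 completes the 4 across.
R3C1 = 6 − 2 = 4 completes the 6 across.

3 1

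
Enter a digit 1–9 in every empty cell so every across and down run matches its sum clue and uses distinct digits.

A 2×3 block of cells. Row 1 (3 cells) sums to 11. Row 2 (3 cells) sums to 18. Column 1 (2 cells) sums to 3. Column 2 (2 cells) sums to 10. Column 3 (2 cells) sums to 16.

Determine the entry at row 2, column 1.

3 in 2 cells must be {1,2}; 16 in 2 cells must be {7,9}.
The 11 across and the 16 down share only 7, so (1,3) = 7.
(2,3) = 16 − 7 = 9 completes the 16 down.
Given what's placed, (1,1) must be 1 to fit the 11 across and 3 down.
(1,2) = 11 − 8 = 3 completes the 11 across.
(2,1) = 3 − 1 = 2 completes the 3 down.
(2,2) = 18 − 11 = 7 completes the 18 across.

2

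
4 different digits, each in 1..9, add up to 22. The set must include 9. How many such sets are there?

4 distinct digits from 1–9 sum between 10 and 30.
Keeping only sets containing 9.
Enumerating: {1,4,8,9}, {1,5,7,9}, {2,3,8,9}, {2,4,7,9}, {2,5,6,9}, {3,4,6,9}.

6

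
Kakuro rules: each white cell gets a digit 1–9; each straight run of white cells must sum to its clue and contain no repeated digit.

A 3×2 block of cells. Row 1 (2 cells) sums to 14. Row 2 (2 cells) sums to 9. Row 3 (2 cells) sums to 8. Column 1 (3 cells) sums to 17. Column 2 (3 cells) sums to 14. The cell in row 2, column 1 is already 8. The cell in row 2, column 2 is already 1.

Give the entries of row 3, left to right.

3 5

Nothing is forced directly, so branch on (1,1), whose candidates are 5 or 6. If (1,1) = 5: that forces (1,2) = 9, after which (3,1) would have to be in {1,2,3,5,6,7} for the 8 across but in {4} for the 17 down — contradiction. So (1,1) = 6.
(1,2) = 14 − 6 = 8 completes the 14 across.
(3,1) = 17 − 14 = 3 completes the 17 down.
(3,2) = 8 − 3 = 5 completes the 8 across.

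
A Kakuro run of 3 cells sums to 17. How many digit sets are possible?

7

3 distinct digits from 1–9 sum between 6 and 24.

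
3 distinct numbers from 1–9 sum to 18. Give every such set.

{1,8,9}; {2,7,9}; {3,6,9}; {3,7,8}; {4,5,9}; {4,6,8}; {5,6,7}

3 distinct digits from 1–9 sum between 6 and 24.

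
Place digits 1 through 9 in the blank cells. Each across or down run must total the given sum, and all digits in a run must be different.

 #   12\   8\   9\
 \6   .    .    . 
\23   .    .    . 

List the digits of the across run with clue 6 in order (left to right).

3 2 1

6 in 3 cells must be {1,2,3}; 23 in 3 cells must be {6,8,9}.
The 6 across and the 12 down share only 3, so R1C1 = 3.
R2C1 = 12 − 3 = 9 completes the 12 down.
Given what's placed, R2C2 must be 6 to fit the 23 across and 8 down.
R2C3 = 23 − 15 = 8 completes the 23 across.
R1C2 = 8 − 6 = 2 completes the 8 down.
R1C3 = 6 − 5 = 1 completes the 6 across.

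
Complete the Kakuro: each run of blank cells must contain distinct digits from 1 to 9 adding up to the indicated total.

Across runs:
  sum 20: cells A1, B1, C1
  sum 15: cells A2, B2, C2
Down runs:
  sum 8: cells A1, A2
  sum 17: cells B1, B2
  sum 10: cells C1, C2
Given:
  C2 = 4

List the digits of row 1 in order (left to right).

17 in 2 cells must be {8,9}.
C1 = 10 − 4 = 6 completes the 10 down.
Given what's placed, A1 must be 5 to fit the 20 across and 8 down.
B1 = 20 − 11 = 9 completes the 20 across.
A2 = 8 − 5 = 3 completes the 8 down.
B2 = 15 − 7 = 8 completes the 15 across.

5 9 6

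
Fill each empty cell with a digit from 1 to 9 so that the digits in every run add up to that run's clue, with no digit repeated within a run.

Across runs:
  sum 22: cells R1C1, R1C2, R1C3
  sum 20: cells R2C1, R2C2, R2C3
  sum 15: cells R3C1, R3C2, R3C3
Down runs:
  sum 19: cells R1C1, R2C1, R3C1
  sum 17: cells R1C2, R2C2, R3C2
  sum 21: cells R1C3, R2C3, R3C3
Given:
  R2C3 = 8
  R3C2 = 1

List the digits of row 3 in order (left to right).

8 1 6

No cell is forced outright now. R3C3 can only be 6 or 9 (the digits allowed by both its 15 across and its 21 down). If R3C3 = 9: then R1C3 would have to be in {5,6,7,8,9} for the 22 across but in {4} for the 21 down — contradiction. So R3C3 = 6.
R1C3 = 21 − 14 = 7 completes the 21 down.
R3C1 = 15 − 7 = 8 completes the 15 across.
Given what's placed, R1C2 must be 9 to fit the 22 across and 17 down.
R2C2 = 17 − 10 = 7 completes the 17 down.
R1C1 = 22 − 16 = 6 completes the 22 across.
R2C1 = 20 − 15 = 5 completes the 20 across.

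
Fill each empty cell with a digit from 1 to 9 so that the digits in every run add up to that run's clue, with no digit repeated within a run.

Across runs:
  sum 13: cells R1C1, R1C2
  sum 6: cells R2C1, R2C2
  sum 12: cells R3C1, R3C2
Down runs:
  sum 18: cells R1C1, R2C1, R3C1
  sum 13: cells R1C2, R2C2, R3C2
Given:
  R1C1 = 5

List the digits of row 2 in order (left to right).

4 2

R1C2 = 13 − 5 = 8 completes the 13 across.
Given what's placed, R2C1 must be 4 to fit the 6 across and 18 down.
R2C2 = 6 − 4 = 2 completes the 6 across.
R3C1 = 18 − 9 = 9 completes the 18 down.
R3C2 = 12 − 9 = 3 completes the 12 across.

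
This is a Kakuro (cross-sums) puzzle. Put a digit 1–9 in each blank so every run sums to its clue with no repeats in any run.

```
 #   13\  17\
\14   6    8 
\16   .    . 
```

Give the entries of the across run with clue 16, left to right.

16 in 2 cells must be {7,9}; 17 in 2 cells must be {8,9}.
R2C1 = 13 − 6 = 7 completes the 13 down.
R2C2 = 16 − 7 = 9 completes the 16 across.

7 9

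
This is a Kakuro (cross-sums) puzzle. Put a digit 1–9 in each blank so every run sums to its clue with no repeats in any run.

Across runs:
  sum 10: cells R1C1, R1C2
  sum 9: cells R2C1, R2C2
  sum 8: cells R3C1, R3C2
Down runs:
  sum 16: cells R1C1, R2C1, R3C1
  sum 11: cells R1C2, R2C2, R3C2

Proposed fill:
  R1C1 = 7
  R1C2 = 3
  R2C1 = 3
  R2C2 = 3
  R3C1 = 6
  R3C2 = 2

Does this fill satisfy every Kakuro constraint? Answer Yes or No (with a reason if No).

No — the down run R1C2–R3C2 sums to 8, not 11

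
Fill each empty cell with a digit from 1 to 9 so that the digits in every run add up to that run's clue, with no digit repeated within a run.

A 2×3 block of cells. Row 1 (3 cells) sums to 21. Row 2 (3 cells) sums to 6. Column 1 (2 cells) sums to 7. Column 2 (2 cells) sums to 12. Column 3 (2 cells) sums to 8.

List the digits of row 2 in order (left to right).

2, 3, 1

6 in 3 cells must be {1,2,3}.
The 6 across and the 12 down share only 3, so (2,2) = 3.
(1,2) = 12 − 3 = 9 completes the 12 down.
Nothing is forced directly, so branch on (1,1), whose candidates are 4 or 5. If (1,1) = 4: then (1,3) would have to be in {8} for the 21 across but in {1,2,3,5,6,7} for the 8 down — contradiction. So (1,1) = 5.
(1,3) = 21 − 14 = 7 completes the 21 across.
(2,1) = 7 − 5 = 2 completes the 7 down.
(2,3) = 6 − 5 = 1 completes the 6 across.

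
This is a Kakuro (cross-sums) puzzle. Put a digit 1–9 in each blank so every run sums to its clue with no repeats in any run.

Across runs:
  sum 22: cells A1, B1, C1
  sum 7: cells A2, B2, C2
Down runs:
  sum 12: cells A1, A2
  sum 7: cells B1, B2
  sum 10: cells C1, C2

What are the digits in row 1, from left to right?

8 5 9

7 in 3 cells must be {1,2,4}.
The 7 across and the 12 down share only 4, so A2 = 4.
A1 = 12 − 4 = 8 completes the 12 down.
Given what's placed, B1 must be 5 to fit the 22 across and 7 down.
C1 = 22 − 13 = 9 completes the 22 across.
B2 = 7 − 5 = 2 completes the 7 down.
C2 = 7 − 6 = 1 completes the 7 across.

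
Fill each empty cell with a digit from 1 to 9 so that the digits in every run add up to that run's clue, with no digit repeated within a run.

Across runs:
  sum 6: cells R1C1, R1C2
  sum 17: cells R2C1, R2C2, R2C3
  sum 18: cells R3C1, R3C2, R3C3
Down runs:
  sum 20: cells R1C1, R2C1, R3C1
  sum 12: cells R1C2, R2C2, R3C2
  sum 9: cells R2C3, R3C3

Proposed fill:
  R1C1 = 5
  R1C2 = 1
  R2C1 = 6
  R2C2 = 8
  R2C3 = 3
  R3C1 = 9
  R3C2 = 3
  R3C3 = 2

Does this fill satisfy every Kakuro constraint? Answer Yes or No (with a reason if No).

No — the across run R3C1–R3C3 sums to 14, not 18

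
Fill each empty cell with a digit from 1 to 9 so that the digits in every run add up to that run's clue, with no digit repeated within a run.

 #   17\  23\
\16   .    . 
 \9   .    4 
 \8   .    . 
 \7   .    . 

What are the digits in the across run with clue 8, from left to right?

16 in 2 cells must be {7,9}.
R2C1 = 9 − 4 = 5 completes the 9 across.
No cell is forced outright now. R1C1 can only be 7 or 9 (the digits allowed by both its 16 across and its 17 down). If R1C1 = 9: that forces R1C2 = 7, R3C2 = 3, after which R4C2 would have to be in {1,2,3,4,5,6} for the 7 across but in {9} for the 23 down — contradiction. So R1C1 = 7.
R1C2 = 16 − 7 = 9 completes the 16 across.
Nothing is forced directly, so branch on R4C2, whose candidates are 2 or 3. If R4C2 = 2: then R3C2 would have to be in {1,2,3,5,6,7} for the 8 across but in {8} for the 23 down — contradiction. So R4C2 = 3.
R3C2 = 23 − 16 = 7 completes the 23 down.
R4C1 = 7 − 3 = 4 completes the 7 across.
R3C1 = 8 − 7 = 1 completes the 8 across.

1 7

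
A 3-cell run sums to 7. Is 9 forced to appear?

No

The only way to make 7 from 3 distinct digits is {1,2,4}, which does not contain 9.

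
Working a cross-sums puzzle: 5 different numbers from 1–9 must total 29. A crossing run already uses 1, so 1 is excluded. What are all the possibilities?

5 distinct digits from 1–9 sum between 15 and 35.
Dropping sets that contain 1.

{2,3,7,8,9}; {2,4,6,8,9}; {2,5,6,7,9}; {3,4,5,8,9}; {3,4,6,7,9}; {3,5,6,7,8}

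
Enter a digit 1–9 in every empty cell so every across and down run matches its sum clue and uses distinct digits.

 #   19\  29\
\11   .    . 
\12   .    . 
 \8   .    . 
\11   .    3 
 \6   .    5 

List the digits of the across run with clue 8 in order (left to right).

2, 6

R4C1 = 11 − 3 = 8 completes the 11 across.
R5C1 = 6 − 5 = 1 completes the 6 across.
No cell is forced outright now. R2C1 can only be 3 or 5 (the digits allowed by both its 12 across and its 19 down). If R2C1 = 3: that forces R2C2 = 9, after which R3C2 would have to be in {1,2,3,5,6,7} for the 8 across but in {4,8} for the 29 down — contradiction. So R2C1 = 5.
R2C2 = 12 − 5 = 7 completes the 12 across.
R3C2 = 6: the only remaining digit allowed by both the 8 across and the 29 down.
R1C2 = 29 − 21 = 8 completes the 29 down.
R3C1 = 8 − 6 = 2 completes the 8 across.
R1C1 = 11 − 8 = 3 completes the 11 across.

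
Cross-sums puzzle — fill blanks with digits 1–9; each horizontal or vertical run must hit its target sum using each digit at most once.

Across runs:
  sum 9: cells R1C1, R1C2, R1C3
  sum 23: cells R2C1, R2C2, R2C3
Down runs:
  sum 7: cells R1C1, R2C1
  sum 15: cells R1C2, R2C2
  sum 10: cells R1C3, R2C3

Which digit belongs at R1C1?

1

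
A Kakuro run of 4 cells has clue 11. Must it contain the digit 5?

The only way to make 11 from 4 distinct digits is {1,2,3,5}, which contains 5.

Yes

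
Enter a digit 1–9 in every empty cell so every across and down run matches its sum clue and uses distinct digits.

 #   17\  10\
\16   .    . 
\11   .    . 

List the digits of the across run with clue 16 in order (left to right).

16 in 2 cells must be {7,9}; 17 in 2 cells must be {8,9}.
The 16 across and the 17 down share only 9, so R1C1 = 9.
R1C2 = 16 − 9 = 7 completes the 16 across.
R2C1 = 17 − 9 = 8 completes the 17 down.
R2C2 = 11 − 8 = 3 completes the 11 across.

9 7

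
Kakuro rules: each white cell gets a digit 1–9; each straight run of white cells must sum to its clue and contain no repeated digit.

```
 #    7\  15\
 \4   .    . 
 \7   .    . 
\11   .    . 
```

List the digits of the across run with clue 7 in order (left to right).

2, 5

4 in 2 cells must be {1,3}; 7 in 3 cells must be {1,2,4}.
The 4 across and the 7 down share only 1, so R1C1 = 1.
R1C2 = 4 − 1 = 3 completes the 4 across.
Nothing is forced directly, so branch on R2C1, whose candidates are 2 or 4. If R2C1 = 4: then R2C2 would have to be in {3} for the 7 across but in {4,5,7,8} for the 15 down — contradiction. So R2C1 = 2.
R2C2 = 7 − 2 = 5 completes the 7 across.
R3C1 = 7 − 3 = 4 completes the 7 down.
R3C2 = 11 − 4 = 7 completes the 11 across.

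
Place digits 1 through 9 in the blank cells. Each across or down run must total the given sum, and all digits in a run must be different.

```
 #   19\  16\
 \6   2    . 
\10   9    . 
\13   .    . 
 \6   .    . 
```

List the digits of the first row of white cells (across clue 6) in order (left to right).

2 4

R1C2 = 6 − 2 = 4 completes the 6 across.
R2C2 = 10 − 9 = 1 completes the 10 across.
No cell is forced outright now. R4C1 can only be 1 or 5 (the digits allowed by both its 6 across and its 19 down). If R4C1 = 5: then R3C1 would have to be in {4,5,6,7,8,9} for the 13 across but in {3} for the 19 down — contradiction. So R4C1 = 1.
R3C1 = 19 − 12 = 7 completes the 19 down.
R3C2 = 13 − 7 = 6 completes the 13 across.
R4C2 = 6 − 1 = 5 completes the 6 across.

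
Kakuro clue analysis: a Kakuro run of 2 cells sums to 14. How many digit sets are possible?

2 distinct digits from 1–9 sum between 3 and 17.
Enumerating: {5,9}, {6,8}.

2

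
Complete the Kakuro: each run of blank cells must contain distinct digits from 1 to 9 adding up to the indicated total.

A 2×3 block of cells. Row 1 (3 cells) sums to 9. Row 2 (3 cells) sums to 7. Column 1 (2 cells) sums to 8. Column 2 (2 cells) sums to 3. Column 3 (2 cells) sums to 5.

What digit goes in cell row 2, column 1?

2

7 in 3 cells must be {1,2,4}; 3 in 2 cells must be {1,2}.
Nothing is forced directly, so branch on (2,1), whose candidates are 1 or 2. If (2,1) = 1: then (1,1) would have to be in {1,2,3,4,5,6} for the 9 across but in {7} for the 8 down — contradiction. So (2,1) = 2.
(1,1) = 8 − 2 = 6 completes the 8 down.
Given what's placed, (2,2) must be 1 to fit the 7 across and 3 down.
(2,3) = 7 − 3 = 4 completes the 7 across.
(1,2) = 3 − 1 = 2 completes the 3 down.
(1,3) = 9 − 8 = 1 completes the 9 across.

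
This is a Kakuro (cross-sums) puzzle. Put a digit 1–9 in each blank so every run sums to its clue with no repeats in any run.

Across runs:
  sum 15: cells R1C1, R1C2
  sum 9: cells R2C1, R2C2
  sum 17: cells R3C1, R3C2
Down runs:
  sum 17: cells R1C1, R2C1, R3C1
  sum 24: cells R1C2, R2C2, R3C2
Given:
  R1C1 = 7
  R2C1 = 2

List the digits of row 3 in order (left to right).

8 9

17 in 2 cells must be {8,9}; 24 in 3 cells must be {7,8,9}.
R1C2 = 15 − 7 = 8 completes the 15 across.
R2C2 = 9 − 2 = 7 completes the 9 across.
R3C1 = 17 − 9 = 8 completes the 17 down.
R3C2 = 17 − 8 = 9 completes the 17 across.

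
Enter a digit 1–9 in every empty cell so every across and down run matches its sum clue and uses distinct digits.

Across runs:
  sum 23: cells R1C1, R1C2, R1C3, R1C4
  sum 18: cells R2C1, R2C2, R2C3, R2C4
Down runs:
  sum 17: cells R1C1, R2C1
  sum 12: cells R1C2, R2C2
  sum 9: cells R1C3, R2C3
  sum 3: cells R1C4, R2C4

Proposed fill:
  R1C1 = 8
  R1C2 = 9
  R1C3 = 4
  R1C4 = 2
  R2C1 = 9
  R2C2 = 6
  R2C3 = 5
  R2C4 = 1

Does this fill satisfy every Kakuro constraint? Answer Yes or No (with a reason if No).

No — the down run R1C2–R2C2 sums to 15, not 12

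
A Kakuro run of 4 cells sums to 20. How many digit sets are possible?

12

4 distinct digits from 1–9 sum between 10 and 30.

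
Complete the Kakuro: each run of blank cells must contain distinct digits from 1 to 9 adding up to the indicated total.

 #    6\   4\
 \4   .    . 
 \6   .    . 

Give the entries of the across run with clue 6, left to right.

4 in 2 cells must be {1,3}.
The 4 across and the 6 down share only 1, so R1C1 = 1.
R1C2 = 4 − 1 = 3 completes the 4 across.
R2C1 = 6 − 1 = 5 completes the 6 down.
R2C2 = 6 − 5 = 1 completes the 6 across.

5 1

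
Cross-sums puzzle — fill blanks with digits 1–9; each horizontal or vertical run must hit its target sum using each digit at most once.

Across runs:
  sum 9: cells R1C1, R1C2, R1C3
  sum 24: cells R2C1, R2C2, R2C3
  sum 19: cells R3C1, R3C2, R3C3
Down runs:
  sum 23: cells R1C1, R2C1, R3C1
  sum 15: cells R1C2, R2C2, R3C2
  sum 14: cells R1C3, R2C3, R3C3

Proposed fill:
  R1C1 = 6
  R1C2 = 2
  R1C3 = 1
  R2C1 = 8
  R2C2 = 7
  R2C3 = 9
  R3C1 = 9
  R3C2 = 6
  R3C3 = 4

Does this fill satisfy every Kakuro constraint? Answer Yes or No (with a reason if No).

Yes

Across: 6+2+1=9; 8+7+9=24; 9+6+4=19. Down: 6+8+9=23; 2+7+6=15; 1+9+4=14. No digit repeats within any run.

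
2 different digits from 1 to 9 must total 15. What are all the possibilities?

2 distinct digits from 1–9 sum between 3 and 17.

{6,9}; {7,8}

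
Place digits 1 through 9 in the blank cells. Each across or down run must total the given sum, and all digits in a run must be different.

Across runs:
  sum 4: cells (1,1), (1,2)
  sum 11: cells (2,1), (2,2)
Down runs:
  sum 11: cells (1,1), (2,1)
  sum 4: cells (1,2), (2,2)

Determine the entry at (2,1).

8

4 in 2 cells must be {1,3}.
The 4 across and the 11 down share only 3, so (1,1) = 3.
(1,2) = 4 − 3 = 1 completes the 4 across.
(2,1) = 11 − 3 = 8 completes the 11 down.
(2,2) = 11 − 8 = 3 completes the 11 across.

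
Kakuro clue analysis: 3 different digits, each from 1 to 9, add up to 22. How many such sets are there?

2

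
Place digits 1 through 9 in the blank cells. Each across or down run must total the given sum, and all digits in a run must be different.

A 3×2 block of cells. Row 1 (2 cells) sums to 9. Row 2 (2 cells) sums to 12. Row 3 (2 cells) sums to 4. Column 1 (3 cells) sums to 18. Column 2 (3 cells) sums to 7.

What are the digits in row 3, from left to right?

4 in 2 cells must be {1,3}; 7 in 3 cells must be {1,2,4}.
The 12 across and the 7 down share only 4, so (2,2) = 4.
Given what's placed, (3,2) must be 1 to fit the 4 across and 7 down.
(1,2) = 7 − 5 = 2 completes the 7 down.
(2,1) = 12 − 4 = 8 completes the 12 across.
(3,1) = 4 − 1 = 3 completes the 4 across.
(1,1) = 9 − 2 = 7 completes the 9 across.

3 1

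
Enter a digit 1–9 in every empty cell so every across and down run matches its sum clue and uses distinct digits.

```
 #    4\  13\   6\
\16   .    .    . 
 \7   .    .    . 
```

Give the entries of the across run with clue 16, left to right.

7 in 3 cells must be {1,2,4}; 4 in 2 cells must be {1,3}.
The 7 across and the 4 down share only 1, so R2C1 = 1.
Given what's placed, R2C2 must be 4 to fit the 7 across and 13 down.
R2C3 = 7 − 5 = 2 completes the 7 across.
R1C1 = 4 − 1 = 3 completes the 4 down.
R1C2 = 13 − 4 = 9 completes the 13 down.
R1C3 = 16 − 12 = 4 completes the 16 across.

3 9 4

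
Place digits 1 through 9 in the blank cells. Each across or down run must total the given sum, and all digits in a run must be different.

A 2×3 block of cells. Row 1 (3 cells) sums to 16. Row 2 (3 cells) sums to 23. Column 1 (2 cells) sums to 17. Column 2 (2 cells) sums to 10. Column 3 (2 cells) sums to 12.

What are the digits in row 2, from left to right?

8 6 9

23 in 3 cells must be {6,8,9}; 17 in 2 cells must be {8,9}.
Nothing is forced directly, so branch on (1,1), whose candidates are 8 or 9. If (1,1) = 8: that forces (2,1) = 9, (2,3) = 8, after which (1,3) would have to be in {1,2,3,5,6,7} for the 16 across but in {4} for the 12 down — contradiction. So (1,1) = 9.
(2,1) = 17 − 9 = 8 completes the 17 down.
Given what's placed, (2,3) must be 9 to fit the 23 across and 12 down.
(1,3) = 12 − 9 = 3 completes the 12 down.
(2,2) = 23 − 17 = 6 completes the 23 across.
(1,2) = 16 − 12 = 4 completes the 16 across.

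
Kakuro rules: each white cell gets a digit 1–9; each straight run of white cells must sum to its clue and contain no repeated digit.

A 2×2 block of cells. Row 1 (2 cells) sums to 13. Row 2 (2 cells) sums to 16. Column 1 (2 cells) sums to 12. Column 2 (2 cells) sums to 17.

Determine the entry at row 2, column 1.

16 in 2 cells must be {7,9}; 17 in 2 cells must be {8,9}.
The 16 across and the 17 down share only 9, so (2,2) = 9.
(1,2) = 17 − 9 = 8 completes the 17 down.
(2,1) = 16 − 9 = 7 completes the 16 across.
(1,1) = 13 − 8 = 5 completes the 13 across.

7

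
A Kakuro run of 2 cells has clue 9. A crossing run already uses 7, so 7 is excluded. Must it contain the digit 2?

No

Counterexample: {1,8} sums to 9 under that restriction without using 2.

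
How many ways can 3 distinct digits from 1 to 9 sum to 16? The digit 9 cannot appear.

3 distinct digits from 1–9 sum between 6 and 24.
Dropping sets that contain 9.
Enumerating: {1,7,8}, {2,6,8}, {3,5,8}, {3,6,7}, {4,5,7}.

5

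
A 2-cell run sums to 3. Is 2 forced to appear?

Yes

The only way to make 3 from 2 distinct digits is {1,2}, which contains 2.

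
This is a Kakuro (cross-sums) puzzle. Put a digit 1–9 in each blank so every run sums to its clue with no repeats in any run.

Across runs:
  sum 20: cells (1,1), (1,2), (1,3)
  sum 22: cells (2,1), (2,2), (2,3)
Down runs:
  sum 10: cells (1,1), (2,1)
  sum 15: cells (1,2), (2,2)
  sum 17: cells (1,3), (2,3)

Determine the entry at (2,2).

6

17 in 2 cells must be {8,9}.
Nothing is forced directly, so branch on (1,3), whose candidates are 8 or 9. If (1,3) = 9: that forces (2,3) = 8, (2,1) = 9, after which (2,2) would have to be in {5} for the 22 across but in {6,7,8,9} for the 15 down — contradiction. So (1,3) = 8.
(2,3) = 17 − 8 = 9 completes the 17 down.
Nothing is forced directly, so branch on (1,2), whose candidates are 7 or 9. If (1,2) = 7: then (1,1) would have to be in {5} for the 20 across but in {1,2,3,4,6,7,8,9} for the 10 down — contradiction. So (1,2) = 9.
(1,1) = 20 − 17 = 3 completes the 20 across.
(2,1) = 10 − 3 = 7 completes the 10 down.
(2,2) = 22 − 16 = 6 completes the 22 across.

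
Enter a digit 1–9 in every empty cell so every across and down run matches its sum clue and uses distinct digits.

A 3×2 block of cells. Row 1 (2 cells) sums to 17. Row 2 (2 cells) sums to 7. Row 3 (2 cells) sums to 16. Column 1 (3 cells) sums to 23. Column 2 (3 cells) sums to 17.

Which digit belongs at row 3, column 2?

7

17 in 2 cells must be {8,9}; 16 in 2 cells must be {7,9}; 23 in 3 cells must be {6,8,9}.
The 7 across and the 23 down share only 6, so (2,1) = 6.
(2,2) = 7 − 6 = 1 completes the 7 across.
Given what's placed, (3,1) must be 9 to fit the 16 across and 23 down.
(3,2) = 16 − 9 = 7 completes the 16 across.
(1,1) = 23 − 15 = 8 completes the 23 down.
(1,2) = 17 − 8 = 9 completes the 17 across.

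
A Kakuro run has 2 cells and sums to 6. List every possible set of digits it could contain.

2 distinct digits from 1–9 sum between 3 and 17.

{1,5}; {2,4}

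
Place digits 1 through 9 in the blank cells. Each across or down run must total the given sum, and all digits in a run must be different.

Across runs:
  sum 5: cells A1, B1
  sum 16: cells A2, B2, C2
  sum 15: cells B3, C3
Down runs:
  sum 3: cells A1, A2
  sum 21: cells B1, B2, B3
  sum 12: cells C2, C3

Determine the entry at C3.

7

3 in 2 cells must be {1,2}.
The 5 across and the 21 down share only 4, so B1 = 4.
A1 = 5 − 4 = 1 completes the 5 across.
A2 = 3 − 1 = 2 completes the 3 down.
No cell is forced outright now. B2 can only be 8 or 9 (the digits allowed by both its 16 across and its 21 down). If B2 = 8: then C2 would have to be in {6} for the 16 across but in {3,4,5,7,8,9} for the 12 down — contradiction. So B2 = 9.
C2 = 16 − 11 = 5 completes the 16 across.
B3 = 21 − 13 = 8 completes the 21 down.
C3 = 15 − 8 = 7 completes the 15 across.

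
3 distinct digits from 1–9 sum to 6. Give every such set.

3 distinct digits from 1–9 sum between 6 and 24.
Only one set works: {1,2,3}.

{1,2,3}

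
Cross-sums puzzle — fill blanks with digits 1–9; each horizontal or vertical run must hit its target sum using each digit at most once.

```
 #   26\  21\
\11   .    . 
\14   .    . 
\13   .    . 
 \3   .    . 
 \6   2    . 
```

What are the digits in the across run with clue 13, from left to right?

6, 7

3 in 2 cells must be {1,2}.
Given what's placed, R4C1 must be 1 to fit the 3 across and 26 down.
R4C2 = 3 − 1 = 2 completes the 3 across.
R5C2 = 6 − 2 = 4 completes the 6 across.
Nothing is forced directly, so branch on R1C1, whose candidates are 6 or 8 or 9. If R1C1 = 6: that forces R1C2 = 5, R2C2 = 9, after which R3C2 would have to be in {4,5,6,7,8,9} for the 13 across but in {1} for the 21 down — contradiction. If R1C1 = 9: then R1C2 would have to be in {2} for the 11 across but in {1,3,5,6,7,8,9} for the 21 down — contradiction. So R1C1 = 8.
R1C2 = 11 − 8 = 3 completes the 11 across.
Given what's placed, R2C2 must be 5 to fit the 14 across and 21 down.
R3C2 = 21 − 14 = 7 completes the 21 down.
R2C1 = 14 − 5 = 9 completes the 14 across.
R3C1 = 13 − 7 = 6 completes the 13 across.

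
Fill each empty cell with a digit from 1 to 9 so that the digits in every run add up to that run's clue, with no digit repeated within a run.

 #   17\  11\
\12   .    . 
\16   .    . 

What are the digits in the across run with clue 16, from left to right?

9 7

16 in 2 cells must be {7,9}; 17 in 2 cells must be {8,9}.
The 16 across and the 17 down share only 9, so R2C1 = 9.
R2C2 = 16 − 9 = 7 completes the 16 across.
R1C1 = 17 − 9 = 8 completes the 17 down.
R1C2 = 12 − 8 = 4 completes the 12 across.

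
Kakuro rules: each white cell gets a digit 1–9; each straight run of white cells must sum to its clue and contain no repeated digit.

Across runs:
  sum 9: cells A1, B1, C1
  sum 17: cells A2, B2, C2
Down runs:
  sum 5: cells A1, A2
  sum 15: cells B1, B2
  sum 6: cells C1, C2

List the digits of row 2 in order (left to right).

3 9 5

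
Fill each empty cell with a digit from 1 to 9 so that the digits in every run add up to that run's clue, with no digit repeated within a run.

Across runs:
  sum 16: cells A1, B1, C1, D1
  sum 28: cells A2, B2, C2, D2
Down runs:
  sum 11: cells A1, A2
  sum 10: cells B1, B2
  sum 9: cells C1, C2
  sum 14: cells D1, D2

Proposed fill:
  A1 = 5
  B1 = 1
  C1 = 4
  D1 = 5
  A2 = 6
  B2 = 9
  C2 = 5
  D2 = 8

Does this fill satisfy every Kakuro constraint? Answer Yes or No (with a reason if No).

No — the across run A1–D1 sums to 15, not 16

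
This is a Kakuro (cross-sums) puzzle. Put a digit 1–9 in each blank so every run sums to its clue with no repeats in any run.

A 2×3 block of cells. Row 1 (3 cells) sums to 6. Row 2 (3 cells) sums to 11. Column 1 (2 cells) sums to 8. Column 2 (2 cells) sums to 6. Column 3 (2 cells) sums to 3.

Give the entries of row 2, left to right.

6 in 3 cells must be {1,2,3}; 3 in 2 cells must be {1,2}.
Nothing is forced directly, so branch on (1,2), whose candidates are 1 or 2. If (1,2) = 1: that forces (1,3) = 2, (2,2) = 5, after which (2,3) would have to be in {2,4} for the 11 across but in {1} for the 3 down — contradiction. So (1,2) = 2.
Given what's placed, (1,3) must be 1 to fit the 6 across and 3 down.
(2,2) = 6 − 2 = 4 completes the 6 down.
(2,3) = 3 − 1 = 2 completes the 3 down.
(1,1) = 6 − 3 = 3 completes the 6 across.
(2,1) = 11 − 6 = 5 completes the 11 across.

5 4 2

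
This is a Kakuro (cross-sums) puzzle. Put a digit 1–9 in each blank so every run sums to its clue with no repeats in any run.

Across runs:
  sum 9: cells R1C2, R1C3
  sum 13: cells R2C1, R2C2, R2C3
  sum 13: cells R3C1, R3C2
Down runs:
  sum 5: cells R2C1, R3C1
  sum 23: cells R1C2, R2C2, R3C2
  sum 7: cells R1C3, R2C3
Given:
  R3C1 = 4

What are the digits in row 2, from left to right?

23 in 3 cells must be {6,8,9}.
R2C1 = 5 − 4 = 1 completes the 5 down.
R3C2 = 13 − 4 = 9 completes the 13 across.
R2C2 = 8: the only remaining digit allowed by both the 13 across and the 23 down.
R2C3 = 13 − 9 = 4 completes the 13 across.
R1C2 = 23 − 17 = 6 completes the 23 down.
R1C3 = 9 − 6 = 3 completes the 9 across.

1 8 4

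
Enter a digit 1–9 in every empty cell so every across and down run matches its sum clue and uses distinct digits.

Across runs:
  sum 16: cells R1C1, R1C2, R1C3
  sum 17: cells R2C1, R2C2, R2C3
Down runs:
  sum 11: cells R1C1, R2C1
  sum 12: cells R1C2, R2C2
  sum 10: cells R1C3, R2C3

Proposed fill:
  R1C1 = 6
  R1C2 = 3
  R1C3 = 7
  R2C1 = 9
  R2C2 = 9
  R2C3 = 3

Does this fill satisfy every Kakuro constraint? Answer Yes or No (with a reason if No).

No — the across run R2C1–R2C3 sums to 21, not 17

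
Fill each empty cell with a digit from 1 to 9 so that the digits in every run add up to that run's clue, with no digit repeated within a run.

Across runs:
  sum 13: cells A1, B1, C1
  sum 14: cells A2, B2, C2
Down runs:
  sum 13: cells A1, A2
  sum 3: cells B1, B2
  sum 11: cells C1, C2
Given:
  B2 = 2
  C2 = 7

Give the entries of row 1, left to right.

3 in 2 cells must be {1,2}.
B1 = 3 − 2 = 1 completes the 3 down.
C1 = 11 − 7 = 4 completes the 11 down.
A2 = 14 − 9 = 5 completes the 14 across.
A1 = 13 − 5 = 8 completes the 13 across.

8 1 4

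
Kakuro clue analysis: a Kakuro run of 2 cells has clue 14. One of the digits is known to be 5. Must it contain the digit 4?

The only way to make 14 from 2 distinct digits under that restriction is {5,9}, which does not contain 4.

No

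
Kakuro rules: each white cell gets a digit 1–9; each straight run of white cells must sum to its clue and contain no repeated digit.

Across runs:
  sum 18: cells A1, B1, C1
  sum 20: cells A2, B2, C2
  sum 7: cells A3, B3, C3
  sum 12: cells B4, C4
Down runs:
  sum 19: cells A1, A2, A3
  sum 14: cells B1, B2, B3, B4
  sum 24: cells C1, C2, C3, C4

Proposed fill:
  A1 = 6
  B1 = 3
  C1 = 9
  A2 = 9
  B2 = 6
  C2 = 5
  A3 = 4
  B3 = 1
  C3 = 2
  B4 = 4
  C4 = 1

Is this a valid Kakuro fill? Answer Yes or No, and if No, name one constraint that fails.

No — the down run C1–C4 sums to 17, not 24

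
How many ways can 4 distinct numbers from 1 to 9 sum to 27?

4 distinct digits from 1–9 sum between 10 and 30.
Enumerating: {3,7,8,9}, {4,6,8,9}, {5,6,7,9}.

3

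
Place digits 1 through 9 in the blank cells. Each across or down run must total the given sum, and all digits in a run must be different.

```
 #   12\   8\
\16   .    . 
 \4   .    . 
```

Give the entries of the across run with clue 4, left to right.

3, 1

16 in 2 cells must be {7,9}; 4 in 2 cells must be {1,3}.
The 16 across and the 8 down share only 7, so R1C2 = 7.
The 4 across and the 12 down share only 3, so R2C1 = 3.
R2C2 = 4 − 3 = 1 completes the 4 across.
R1C1 = 16 − 7 = 9 completes the 16 across.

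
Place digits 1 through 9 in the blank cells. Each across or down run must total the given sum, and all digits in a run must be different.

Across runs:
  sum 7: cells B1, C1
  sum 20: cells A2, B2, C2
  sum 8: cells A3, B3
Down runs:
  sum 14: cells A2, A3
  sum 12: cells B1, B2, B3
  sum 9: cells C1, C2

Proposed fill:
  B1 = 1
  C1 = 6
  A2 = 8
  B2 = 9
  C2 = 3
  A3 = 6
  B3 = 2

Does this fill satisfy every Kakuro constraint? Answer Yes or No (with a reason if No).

Yes

Across: 1+6=7; 8+9+3=20; 6+2=8. Down: 8+6=14; 1+9+2=12; 6+3=9. No digit repeats within any run.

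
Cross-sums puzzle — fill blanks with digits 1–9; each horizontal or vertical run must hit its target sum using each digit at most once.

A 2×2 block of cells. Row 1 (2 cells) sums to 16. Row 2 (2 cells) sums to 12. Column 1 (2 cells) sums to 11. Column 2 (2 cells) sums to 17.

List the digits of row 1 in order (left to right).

16 in 2 cells must be {7,9}; 17 in 2 cells must be {8,9}.
The 16 across and the 17 down share only 9, so (1,2) = 9.
(2,2) = 17 − 9 = 8 completes the 17 down.
(1,1) = 16 − 9 = 7 completes the 16 across.
(2,1) = 12 − 8 = 4 completes the 12 across.

7 9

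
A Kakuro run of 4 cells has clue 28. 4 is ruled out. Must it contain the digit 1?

The only way to make 28 from 4 distinct digits under that restriction is {5,6,8,9}, which does not contain 1.

No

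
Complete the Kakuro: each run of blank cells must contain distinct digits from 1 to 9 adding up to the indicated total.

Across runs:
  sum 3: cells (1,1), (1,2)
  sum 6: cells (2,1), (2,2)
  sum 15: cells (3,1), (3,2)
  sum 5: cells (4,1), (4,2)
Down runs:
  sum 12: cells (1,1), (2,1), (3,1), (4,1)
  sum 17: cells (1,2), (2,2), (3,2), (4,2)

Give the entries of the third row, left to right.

3 in 2 cells must be {1,2}.
Only 6 fits (3,1) under both its across sum 15 and down sum 12.
(3,2) = 15 − 6 = 9 completes the 15 across.

6 9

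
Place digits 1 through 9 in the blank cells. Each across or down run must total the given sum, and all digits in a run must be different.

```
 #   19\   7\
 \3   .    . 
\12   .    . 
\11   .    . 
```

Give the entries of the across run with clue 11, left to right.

3 in 2 cells must be {1,2}; 7 in 3 cells must be {1,2,4}.
The 3 across and the 19 down share only 2, so R1C1 = 2.
R1C2 = 3 − 2 = 1 completes the 3 across.
Given what's placed, R2C2 must be 4 to fit the 12 across and 7 down.
R3C2 = 7 − 5 = 2 completes the 7 down.
R2C1 = 12 − 4 = 8 completes the 12 across.
R3C1 = 11 − 2 = 9 completes the 11 across.

9, 2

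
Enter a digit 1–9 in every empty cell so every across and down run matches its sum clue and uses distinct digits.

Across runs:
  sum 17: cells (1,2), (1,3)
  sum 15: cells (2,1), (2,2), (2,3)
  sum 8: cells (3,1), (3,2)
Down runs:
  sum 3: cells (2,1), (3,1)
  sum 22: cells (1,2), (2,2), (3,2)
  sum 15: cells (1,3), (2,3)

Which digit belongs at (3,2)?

17 in 2 cells must be {8,9}; 3 in 2 cells must be {1,2}.
Nothing is forced directly, so branch on (1,2), whose candidates are 8 or 9. If (1,2) = 8: that forces (1,3) = 9, (2,3) = 6, (3,2) = 5, after which (2,2) would have to be in {1,2,4,5,7,8} for the 15 across but in {9} for the 22 down — contradiction. So (1,2) = 9.
(1,3) = 17 − 9 = 8 completes the 17 across.
(2,3) = 15 − 8 = 7 completes the 15 down.
(2,1) = 2: the only remaining digit allowed by both the 15 across and the 3 down.
(2,2) = 15 − 9 = 6 completes the 15 across.
(3,1) = 3 − 2 = 1 completes the 3 down.
(3,2) = 8 − 1 = 7 completes the 8 across.

7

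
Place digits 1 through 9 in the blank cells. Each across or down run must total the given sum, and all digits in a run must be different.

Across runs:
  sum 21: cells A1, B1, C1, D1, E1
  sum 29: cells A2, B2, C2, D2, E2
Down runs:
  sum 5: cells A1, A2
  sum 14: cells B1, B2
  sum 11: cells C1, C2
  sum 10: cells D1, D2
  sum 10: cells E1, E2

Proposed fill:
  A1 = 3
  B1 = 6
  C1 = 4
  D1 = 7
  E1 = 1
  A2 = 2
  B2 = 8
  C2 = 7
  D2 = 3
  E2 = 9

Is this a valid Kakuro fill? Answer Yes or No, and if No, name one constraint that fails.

Across: 3+6+4+7+1=21; 2+8+7+3+9=29. Down: 3+2=5; 6+8=14; 4+7=11; 7+3=10; 1+9=10. No digit repeats within any run.

Yes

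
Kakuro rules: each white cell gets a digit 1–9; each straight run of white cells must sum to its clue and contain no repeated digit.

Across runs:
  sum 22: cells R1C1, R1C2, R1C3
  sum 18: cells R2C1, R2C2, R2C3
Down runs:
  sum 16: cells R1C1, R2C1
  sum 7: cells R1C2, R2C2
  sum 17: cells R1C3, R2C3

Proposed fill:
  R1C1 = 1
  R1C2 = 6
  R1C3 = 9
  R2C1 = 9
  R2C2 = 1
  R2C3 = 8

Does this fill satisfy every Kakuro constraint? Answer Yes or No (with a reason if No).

No — the across run R1C1–R1C3 sums to 16, not 22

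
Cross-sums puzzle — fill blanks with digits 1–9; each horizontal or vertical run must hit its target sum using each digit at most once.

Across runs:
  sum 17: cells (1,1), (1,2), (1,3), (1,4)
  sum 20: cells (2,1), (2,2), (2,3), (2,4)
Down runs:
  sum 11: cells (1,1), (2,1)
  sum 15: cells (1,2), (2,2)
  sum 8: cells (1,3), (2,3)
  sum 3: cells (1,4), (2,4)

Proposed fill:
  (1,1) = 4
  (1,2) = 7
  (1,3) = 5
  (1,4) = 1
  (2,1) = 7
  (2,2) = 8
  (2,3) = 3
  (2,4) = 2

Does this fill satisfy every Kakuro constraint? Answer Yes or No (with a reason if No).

Across: 4+7+5+1=17; 7+8+3+2=20. Down: 4+7=11; 7+8=15; 5+3=8; 1+2=3. No digit repeats within any run.

Yes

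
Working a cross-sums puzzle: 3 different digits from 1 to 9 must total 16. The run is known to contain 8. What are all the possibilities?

3 distinct digits from 1–9 sum between 6 and 24.
Keeping only sets containing 8.

{1,7,8}; {2,6,8}; {3,5,8}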